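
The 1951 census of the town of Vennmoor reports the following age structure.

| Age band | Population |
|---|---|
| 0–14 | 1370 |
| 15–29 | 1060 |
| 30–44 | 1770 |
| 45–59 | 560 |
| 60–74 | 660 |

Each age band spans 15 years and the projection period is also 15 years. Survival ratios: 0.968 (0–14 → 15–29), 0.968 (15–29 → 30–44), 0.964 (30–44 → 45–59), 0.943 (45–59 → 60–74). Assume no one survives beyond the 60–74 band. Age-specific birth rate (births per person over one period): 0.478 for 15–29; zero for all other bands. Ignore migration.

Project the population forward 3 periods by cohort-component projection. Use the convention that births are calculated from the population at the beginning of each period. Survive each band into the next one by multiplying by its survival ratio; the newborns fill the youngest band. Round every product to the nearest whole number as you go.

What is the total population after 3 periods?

3495

Call the groups 1 to 5, youngest first.
[period 1]
Births: 1060 × 0.478 = 507
Group 2: 1370 × 0.968 = 1326
Group 3: 1060 × 0.968 = 1026
Group 4: 1770 × 0.964 = 1706
Group 5: 560 × 0.943 = 528
End of period: [507, 1326, 1026, 1706, 528]
[period 2]
Births: 1326 × 0.478 = 634
Group 2: 507 × 0.968 = 491
Group 3: 1326 × 0.968 = 1284
Group 4: 1026 × 0.964 = 989
Group 5: 1706 × 0.943 = 1609
End of period: [634, 491, 1284, 989, 1609]
[period 3]
Births: 491 × 0.478 = 235
Group 2: 634 × 0.968 = 614
Group 3: 491 × 0.968 = 475
Group 4: 1284 × 0.964 = 1238
Group 5: 989 × 0.943 = 933
End of period: [235, 614, 475, 1238, 933]
Total after period 3: 235 + 614 + 475 + 1238 + 933 = 3495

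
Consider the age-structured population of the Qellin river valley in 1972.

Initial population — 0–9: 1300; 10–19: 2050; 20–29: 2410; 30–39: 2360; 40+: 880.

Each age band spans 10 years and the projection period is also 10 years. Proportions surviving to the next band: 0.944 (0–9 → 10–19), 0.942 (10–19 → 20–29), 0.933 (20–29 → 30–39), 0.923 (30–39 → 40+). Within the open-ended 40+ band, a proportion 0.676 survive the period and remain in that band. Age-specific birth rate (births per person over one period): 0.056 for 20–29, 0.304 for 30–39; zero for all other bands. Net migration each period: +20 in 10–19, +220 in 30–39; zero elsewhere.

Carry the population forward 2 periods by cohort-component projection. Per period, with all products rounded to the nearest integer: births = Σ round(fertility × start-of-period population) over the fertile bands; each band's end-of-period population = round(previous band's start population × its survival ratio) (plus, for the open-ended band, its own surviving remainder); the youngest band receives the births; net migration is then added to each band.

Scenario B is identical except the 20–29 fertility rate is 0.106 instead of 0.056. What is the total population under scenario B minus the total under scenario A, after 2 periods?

Period 1.
Births: 2410 × 0.056 = 135  |  2360 × 0.304 = 717 → total 852
10–19: 1300 × 0.944 = 1227
20–29: 2050 × 0.942 = 1931
30–39: 2410 × 0.933 = 2249
40+: 2360 × 0.923 + 880 × 0.676 = 2178 + 595 = 2773
Net migration: 10–19 + 20 → 1247; 30–39 + 220 → 2469
End of period: [852, 1247, 1931, 2469, 2773]
Period 2.
Births: 1931 × 0.056 = 108  |  2469 × 0.304 = 751 → total 859
10–19: 852 × 0.944 = 804
20–29: 1247 × 0.942 = 1175
30–39: 1931 × 0.933 = 1802
40+: 2469 × 0.923 + 2773 × 0.676 = 2279 + 1875 = 4154
Net migration: 10–19 + 20 → 824; 30–39 + 220 → 2022
End of period: [859, 824, 1175, 2022, 4154]
Scenario A total after 2 periods: 9034
Scenario B projection —
Period 1.
Births: 2410 × 0.106 = 255  |  2360 × 0.304 = 717 → total 972
10–19: 1300 × 0.944 = 1227
20–29: 2050 × 0.942 = 1931
30–39: 2410 × 0.933 = 2249
40+: 2360 × 0.923 + 880 × 0.676 = 2178 + 595 = 2773
Net migration: 10–19 + 20 → 1247; 30–39 + 220 → 2469
End of period: [972, 1247, 1931, 2469, 2773]
Period 2.
Births: 1931 × 0.106 = 205  |  2469 × 0.304 = 751 → total 956
10–19: 972 × 0.944 = 918
20–29: 1247 × 0.942 = 1175
30–39: 1931 × 0.933 = 1802
40+: 2469 × 0.923 + 2773 × 0.676 = 2279 + 1875 = 4154
Net migration: 10–19 + 20 → 938; 30–39 + 220 → 2022
End of period: [956, 938, 1175, 2022, 4154]
Scenario B total after 2 periods: 9245
Difference B − A = 9245 − 9034 = 211

211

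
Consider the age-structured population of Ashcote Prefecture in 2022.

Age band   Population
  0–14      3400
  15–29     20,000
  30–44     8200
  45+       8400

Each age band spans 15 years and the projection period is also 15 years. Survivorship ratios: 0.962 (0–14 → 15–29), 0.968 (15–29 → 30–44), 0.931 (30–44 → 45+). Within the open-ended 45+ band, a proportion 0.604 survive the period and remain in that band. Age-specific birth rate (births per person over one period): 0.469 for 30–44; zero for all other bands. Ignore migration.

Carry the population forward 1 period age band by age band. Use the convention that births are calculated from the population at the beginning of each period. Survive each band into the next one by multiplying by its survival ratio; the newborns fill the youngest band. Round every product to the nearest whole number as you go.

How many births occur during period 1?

3846

Call the bands 1 to 4, youngest first.
After projecting period 1:
Births: 8200 × 0.469 = 3846
Band 2: 3400 × 0.962 = 3271
Band 3: 20000 × 0.968 = 19360
Band 4: 8200 × 0.931 + 8400 × 0.604 = 7634 + 5074 = 12708
Giving 3846 / 3271 / 19360 / 12708.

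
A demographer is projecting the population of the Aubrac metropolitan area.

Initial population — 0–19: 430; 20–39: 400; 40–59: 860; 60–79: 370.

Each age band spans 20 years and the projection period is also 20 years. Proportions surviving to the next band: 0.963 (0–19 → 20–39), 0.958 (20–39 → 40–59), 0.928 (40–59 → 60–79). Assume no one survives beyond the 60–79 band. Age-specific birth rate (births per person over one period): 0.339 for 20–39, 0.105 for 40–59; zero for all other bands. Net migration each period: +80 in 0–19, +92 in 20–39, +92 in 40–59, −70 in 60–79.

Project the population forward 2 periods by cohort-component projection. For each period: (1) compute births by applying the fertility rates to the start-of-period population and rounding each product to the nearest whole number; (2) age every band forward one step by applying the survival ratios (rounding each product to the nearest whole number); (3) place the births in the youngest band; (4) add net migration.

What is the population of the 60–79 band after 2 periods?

371

— Period 1 —
Births: 400 × 0.339 = 136 ; 860 × 0.105 = 90 → 226
20–39: 430 × 0.963 = 414
40–59: 400 × 0.958 = 383
60–79: 860 × 0.928 = 798
Net migration: 0–19 + 80 → 306; 20–39 + 92 → 506; 40–59 + 92 → 475; 60–79 − 70 → 728
End of period: [306, 506, 475, 728]
— Period 2 —
Births: 506 × 0.339 = 172 ; 475 × 0.105 = 50 → 222
20–39: 306 × 0.963 = 295
40–59: 506 × 0.958 = 485
60–79: 475 × 0.928 = 441
Net migration: 0–19 + 80 → 302; 20–39 + 92 → 387; 40–59 + 92 → 577; 60–79 − 70 → 371
End of period: [302, 387, 577, 371]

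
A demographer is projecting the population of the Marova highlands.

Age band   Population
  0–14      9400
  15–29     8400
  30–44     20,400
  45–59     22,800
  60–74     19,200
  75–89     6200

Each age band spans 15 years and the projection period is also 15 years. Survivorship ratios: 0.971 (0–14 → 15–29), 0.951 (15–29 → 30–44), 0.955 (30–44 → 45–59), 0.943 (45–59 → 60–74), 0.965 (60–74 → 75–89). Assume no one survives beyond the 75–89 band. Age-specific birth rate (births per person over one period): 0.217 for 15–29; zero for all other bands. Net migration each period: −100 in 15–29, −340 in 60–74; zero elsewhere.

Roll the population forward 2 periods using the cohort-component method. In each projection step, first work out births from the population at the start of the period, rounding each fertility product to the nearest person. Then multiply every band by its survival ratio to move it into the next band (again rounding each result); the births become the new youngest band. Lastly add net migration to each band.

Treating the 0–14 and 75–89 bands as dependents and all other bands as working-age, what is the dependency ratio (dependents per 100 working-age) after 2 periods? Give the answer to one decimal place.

62.3

Period 1.
Births: 8400 × 0.217 = 1823
15–29: 9400 × 0.971 = 9127
30–44: 8400 × 0.951 = 7988
45–59: 20400 × 0.955 = 19482
60–74: 22800 × 0.943 = 21500
75–89: 19200 × 0.965 = 18528
Net migration: 15–29 − 100 → 9027; 60–74 − 340 → 21160
Giving 1823 / 9027 / 7988 / 19482 / 21160 / 18528.
Period 2.
Births: 9027 × 0.217 = 1959
15–29: 1823 × 0.971 = 1770
30–44: 9027 × 0.951 = 8585
45–59: 7988 × 0.955 = 7629
60–74: 19482 × 0.943 = 18372
75–89: 21160 × 0.965 = 20419
Net migration: 15–29 − 100 → 1670; 60–74 − 340 → 18032
Giving 1959 / 1670 / 8585 / 7629 / 18032 / 20419.
Dependents (band 0–14 + band 75–89) = 1959 + 20419 = 22378; working-age = 35916; ratio = 22378/35916 × 100 = 62.3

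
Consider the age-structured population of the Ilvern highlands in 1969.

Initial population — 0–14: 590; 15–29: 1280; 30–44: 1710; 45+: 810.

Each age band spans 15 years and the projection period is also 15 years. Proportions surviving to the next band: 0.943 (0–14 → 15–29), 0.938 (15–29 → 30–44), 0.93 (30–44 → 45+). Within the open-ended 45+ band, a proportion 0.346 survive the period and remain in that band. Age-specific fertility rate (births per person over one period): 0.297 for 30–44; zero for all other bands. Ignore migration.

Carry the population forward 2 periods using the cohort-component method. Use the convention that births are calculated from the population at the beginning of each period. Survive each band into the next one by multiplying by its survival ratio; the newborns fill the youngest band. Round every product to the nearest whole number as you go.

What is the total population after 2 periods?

3122

— Period 1 —
Births: 1710 × 0.297 = 508
15–29: 590 × 0.943 = 556
30–44: 1280 × 0.938 = 1201
45+: 1710 × 0.93 + 810 × 0.346 = 1590 + 280 = 1870
→ [508, 556, 1201, 1870]
— Period 2 —
Births: 1201 × 0.297 = 357
15–29: 508 × 0.943 = 479
30–44: 556 × 0.938 = 522
45+: 1201 × 0.93 + 1870 × 0.346 = 1117 + 647 = 1764
→ [357, 479, 522, 1764]
Total after period 2: 357 + 479 + 522 + 1764 = 3122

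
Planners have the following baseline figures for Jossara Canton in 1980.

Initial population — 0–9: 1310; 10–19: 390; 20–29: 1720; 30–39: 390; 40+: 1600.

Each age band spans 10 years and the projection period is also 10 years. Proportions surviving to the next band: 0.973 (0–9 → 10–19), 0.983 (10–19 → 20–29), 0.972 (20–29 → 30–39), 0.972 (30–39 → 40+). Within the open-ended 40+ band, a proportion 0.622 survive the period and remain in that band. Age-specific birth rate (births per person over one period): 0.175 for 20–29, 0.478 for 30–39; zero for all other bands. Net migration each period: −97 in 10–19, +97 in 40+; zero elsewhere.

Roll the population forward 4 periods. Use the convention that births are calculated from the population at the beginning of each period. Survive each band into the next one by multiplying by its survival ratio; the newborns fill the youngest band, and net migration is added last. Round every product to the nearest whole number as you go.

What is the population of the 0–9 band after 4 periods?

603

Let group 1 be 0–9 through group 5 = 40+.
Period 1.
Births: 1720 × 0.175 = 301  |  390 × 0.478 = 186 ⇒ total 487
Group 2: 1310 × 0.973 = 1275
Group 3: 390 × 0.983 = 383
Group 4: 1720 × 0.972 = 1672
Group 5: 390 × 0.972 + 1600 × 0.622 = 379 + 995 = 1374
Net migration: Group 2 − 97 → 1178; Group 5 + 97 → 1471
Population now: 0–9=487, 10–19=1178, 20–29=383, 30–39=1672, 40+=1471
Period 2.
Births: 383 × 0.175 = 67  |  1672 × 0.478 = 799 ⇒ total 866
Group 2: 487 × 0.973 = 474
Group 3: 1178 × 0.983 = 1158
Group 4: 383 × 0.972 = 372
Group 5: 1672 × 0.972 + 1471 × 0.622 = 1625 + 915 = 2540
Net migration: Group 2 − 97 → 377; Group 5 + 97 → 2637
Population now: 0–9=866, 10–19=377, 20–29=1158, 30–39=372, 40+=2637
Period 3.
Births: 1158 × 0.175 = 203  |  372 × 0.478 = 178 ⇒ total 381
Group 2: 866 × 0.973 = 843
Group 3: 377 × 0.983 = 371
Group 4: 1158 × 0.972 = 1126
Group 5: 372 × 0.972 + 2637 × 0.622 = 362 + 1640 = 2002
Net migration: Group 2 − 97 → 746; Group 5 + 97 → 2099
Population now: 0–9=381, 10–19=746, 20–29=371, 30–39=1126, 40+=2099
Period 4.
Births: 371 × 0.175 = 65  |  1126 × 0.478 = 538 ⇒ total 603
Group 2: 381 × 0.973 = 371
Group 3: 746 × 0.983 = 733
Group 4: 371 × 0.972 = 361
Group 5: 1126 × 0.972 + 2099 × 0.622 = 1094 + 1306 = 2400
Net migration: Group 2 − 97 → 274; Group 5 + 97 → 2497
Population now: 0–9=603, 10–19=274, 20–29=733, 30–39=361, 40+=2497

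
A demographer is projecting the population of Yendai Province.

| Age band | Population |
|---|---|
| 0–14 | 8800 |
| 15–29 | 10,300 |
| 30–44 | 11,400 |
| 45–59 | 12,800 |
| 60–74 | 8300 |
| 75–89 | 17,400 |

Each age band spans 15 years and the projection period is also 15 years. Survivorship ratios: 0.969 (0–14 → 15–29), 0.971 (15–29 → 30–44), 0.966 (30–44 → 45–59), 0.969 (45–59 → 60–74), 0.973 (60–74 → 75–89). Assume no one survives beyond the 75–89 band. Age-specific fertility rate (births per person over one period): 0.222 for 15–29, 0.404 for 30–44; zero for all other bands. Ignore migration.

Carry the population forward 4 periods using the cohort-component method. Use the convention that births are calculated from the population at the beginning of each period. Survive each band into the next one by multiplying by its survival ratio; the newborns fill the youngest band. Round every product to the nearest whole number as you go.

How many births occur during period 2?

(Groups numbered youngest = 1 to oldest = 6.)
[period 1]
Births: 10300 * 0.222 = 2287, 11400 * 0.404 = 4606 — total 6893
Group 2: 8800 * 0.969 = 8527
Group 3: 10300 * 0.971 = 10001
Group 4: 11400 * 0.966 = 11012
Group 5: 12800 * 0.969 = 12403
Group 6: 8300 * 0.973 = 8076
→ [6893, 8527, 10001, 11012, 12403, 8076]
[period 2]
Births: 8527 * 0.222 = 1893, 10001 * 0.404 = 4040 — total 5933
Group 2: 6893 * 0.969 = 6679
Group 3: 8527 * 0.971 = 8280
Group 4: 10001 * 0.966 = 9661
Group 5: 11012 * 0.969 = 10671
Group 6: 12403 * 0.973 = 12068
→ [5933, 6679, 8280, 9661, 10671, 12068]

5933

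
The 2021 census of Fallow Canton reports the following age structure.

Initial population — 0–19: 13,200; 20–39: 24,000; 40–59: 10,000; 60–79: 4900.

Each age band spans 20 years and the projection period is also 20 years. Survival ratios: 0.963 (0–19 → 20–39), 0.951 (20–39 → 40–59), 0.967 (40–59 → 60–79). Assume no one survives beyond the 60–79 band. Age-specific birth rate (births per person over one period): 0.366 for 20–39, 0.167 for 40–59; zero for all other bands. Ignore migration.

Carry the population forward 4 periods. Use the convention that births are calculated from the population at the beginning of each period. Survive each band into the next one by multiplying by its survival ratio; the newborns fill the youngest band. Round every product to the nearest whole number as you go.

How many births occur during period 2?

Numbering the groups 1..4 from youngest to oldest:
— Period 1 —
Births: 24000 * 0.366 = 8784, 10000 * 0.167 = 1670 → 10454
Group 2: 13200 * 0.963 = 12712
Group 3: 24000 * 0.951 = 22824
Group 4: 10000 * 0.967 = 9670
Giving 10454 / 12712 / 22824 / 9670.
— Period 2 —
Births: 12712 * 0.366 = 4653, 22824 * 0.167 = 3812 → 8465
Group 2: 10454 * 0.963 = 10067
Group 3: 12712 * 0.951 = 12089
Group 4: 22824 * 0.967 = 22071
Giving 8465 / 10067 / 12089 / 22071.

8465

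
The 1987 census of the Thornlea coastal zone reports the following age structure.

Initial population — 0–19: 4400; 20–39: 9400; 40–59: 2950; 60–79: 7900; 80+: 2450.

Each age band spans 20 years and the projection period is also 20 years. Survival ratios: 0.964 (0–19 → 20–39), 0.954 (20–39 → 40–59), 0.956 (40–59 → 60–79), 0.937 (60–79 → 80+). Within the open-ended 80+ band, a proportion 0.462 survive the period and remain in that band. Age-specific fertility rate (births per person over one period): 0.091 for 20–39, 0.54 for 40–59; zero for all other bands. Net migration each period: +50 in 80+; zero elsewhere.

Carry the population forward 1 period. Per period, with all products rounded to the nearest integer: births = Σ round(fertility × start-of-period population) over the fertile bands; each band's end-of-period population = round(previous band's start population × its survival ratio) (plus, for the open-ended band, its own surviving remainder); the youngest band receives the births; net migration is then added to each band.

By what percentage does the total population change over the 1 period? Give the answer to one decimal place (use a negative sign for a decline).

-0.1

(Groups numbered youngest = 1 to oldest = 5.)
After projecting period 1:
Births: 9400 * 0.091 = 855 ; 2950 * 0.54 = 1593 — total 2448
Group 2: 4400 * 0.964 = 4242
Group 3: 9400 * 0.954 = 8968
Group 4: 2950 * 0.956 = 2820
Group 5: 7900 * 0.937 + 2450 * 0.462 = 7402 + 1132 = 8534
Net migration: Group 5 + 50 → 8584
End of period: [2448, 4242, 8968, 2820, 8584]
Total: 27100 → 27062; change = -38; percentage change = -0.1%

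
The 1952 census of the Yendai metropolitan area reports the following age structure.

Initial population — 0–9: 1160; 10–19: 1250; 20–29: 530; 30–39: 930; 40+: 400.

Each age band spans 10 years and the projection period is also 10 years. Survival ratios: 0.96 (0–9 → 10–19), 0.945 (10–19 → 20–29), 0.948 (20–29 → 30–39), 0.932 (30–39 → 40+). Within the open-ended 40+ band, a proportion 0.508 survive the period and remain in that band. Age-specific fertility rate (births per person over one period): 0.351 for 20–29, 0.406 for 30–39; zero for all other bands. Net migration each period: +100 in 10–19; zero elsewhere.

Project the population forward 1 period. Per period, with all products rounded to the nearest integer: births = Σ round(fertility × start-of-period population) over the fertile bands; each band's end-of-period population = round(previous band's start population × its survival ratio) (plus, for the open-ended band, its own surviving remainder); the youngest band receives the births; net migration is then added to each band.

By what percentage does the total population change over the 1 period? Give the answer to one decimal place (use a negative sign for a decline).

After projecting period 1:
Births: 530 × 0.351 = 186 ; 930 × 0.406 = 378 → 564
10–19: 1160 × 0.96 = 1114
20–29: 1250 × 0.945 = 1181
30–39: 530 × 0.948 = 502
40+: 930 × 0.932 + 400 × 0.508 = 867 + 203 = 1070
Net migration: 10–19 + 100 → 1214
Giving 564 / 1214 / 1181 / 502 / 1070.
Total: 4270 → 4531; change = 261; percentage change = 6.1%

6.1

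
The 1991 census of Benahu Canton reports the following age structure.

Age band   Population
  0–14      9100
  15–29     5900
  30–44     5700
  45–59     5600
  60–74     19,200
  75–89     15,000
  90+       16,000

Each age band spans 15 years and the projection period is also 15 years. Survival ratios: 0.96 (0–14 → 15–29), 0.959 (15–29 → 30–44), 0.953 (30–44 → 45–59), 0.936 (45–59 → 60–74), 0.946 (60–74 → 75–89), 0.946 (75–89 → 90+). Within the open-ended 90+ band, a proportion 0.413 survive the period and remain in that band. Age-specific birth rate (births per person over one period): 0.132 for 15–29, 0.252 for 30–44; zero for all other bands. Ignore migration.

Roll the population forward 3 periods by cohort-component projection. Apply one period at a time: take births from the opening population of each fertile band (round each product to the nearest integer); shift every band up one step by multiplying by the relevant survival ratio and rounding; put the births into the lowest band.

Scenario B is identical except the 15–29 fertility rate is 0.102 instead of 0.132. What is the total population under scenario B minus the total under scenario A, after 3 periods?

-496

Period 1.
Births: 5900 × 0.132 = 779, 5700 × 0.252 = 1436 — total 2215
15–29: 9100 × 0.96 = 8736
30–44: 5900 × 0.959 = 5658
45–59: 5700 × 0.953 = 5432
60–74: 5600 × 0.936 = 5242
75–89: 19200 × 0.946 = 18163
90+: 15000 × 0.946 + 16000 × 0.413 = 14190 + 6608 = 20798
Giving 2215 / 8736 / 5658 / 5432 / 5242 / 18163 / 20798.
Period 2.
Births: 8736 × 0.132 = 1153, 5658 × 0.252 = 1426 — total 2579
15–29: 2215 × 0.96 = 2126
30–44: 8736 × 0.959 = 8378
45–59: 5658 × 0.953 = 5392
60–74: 5432 × 0.936 = 5084
75–89: 5242 × 0.946 = 4959
90+: 18163 × 0.946 + 20798 × 0.413 = 17182 + 8590 = 25772
Giving 2579 / 2126 / 8378 / 5392 / 5084 / 4959 / 25772.
Period 3.
Births: 2126 × 0.132 = 281, 8378 × 0.252 = 2111 — total 2392
15–29: 2579 × 0.96 = 2476
30–44: 2126 × 0.959 = 2039
45–59: 8378 × 0.953 = 7984
60–74: 5392 × 0.936 = 5047
75–89: 5084 × 0.946 = 4809
90+: 4959 × 0.946 + 25772 × 0.413 = 4691 + 10644 = 15335
Giving 2392 / 2476 / 2039 / 7984 / 5047 / 4809 / 15335.
Scenario A total after 3 periods: 40082
Scenario B projection —
Period 1.
Births: 5900 × 0.102 = 602, 5700 × 0.252 = 1436 — total 2038
15–29: 9100 × 0.96 = 8736
30–44: 5900 × 0.959 = 5658
45–59: 5700 × 0.953 = 5432
60–74: 5600 × 0.936 = 5242
75–89: 19200 × 0.946 = 18163
90+: 15000 × 0.946 + 16000 × 0.413 = 14190 + 6608 = 20798
Giving 2038 / 8736 / 5658 / 5432 / 5242 / 18163 / 20798.
Period 2.
Births: 8736 × 0.102 = 891, 5658 × 0.252 = 1426 — total 2317
15–29: 2038 × 0.96 = 1956
30–44: 8736 × 0.959 = 8378
45–59: 5658 × 0.953 = 5392
60–74: 5432 × 0.936 = 5084
75–89: 5242 × 0.946 = 4959
90+: 18163 × 0.946 + 20798 × 0.413 = 17182 + 8590 = 25772
Giving 2317 / 1956 / 8378 / 5392 / 5084 / 4959 / 25772.
Period 3.
Births: 1956 × 0.102 = 200, 8378 × 0.252 = 2111 — total 2311
15–29: 2317 × 0.96 = 2224
30–44: 1956 × 0.959 = 1876
45–59: 8378 × 0.953 = 7984
60–74: 5392 × 0.936 = 5047
75–89: 5084 × 0.946 = 4809
90+: 4959 × 0.946 + 25772 × 0.413 = 4691 + 10644 = 15335
Giving 2311 / 2224 / 1876 / 7984 / 5047 / 4809 / 15335.
Scenario B total after 3 periods: 39586
Difference B − A = 39586 − 40082 = -496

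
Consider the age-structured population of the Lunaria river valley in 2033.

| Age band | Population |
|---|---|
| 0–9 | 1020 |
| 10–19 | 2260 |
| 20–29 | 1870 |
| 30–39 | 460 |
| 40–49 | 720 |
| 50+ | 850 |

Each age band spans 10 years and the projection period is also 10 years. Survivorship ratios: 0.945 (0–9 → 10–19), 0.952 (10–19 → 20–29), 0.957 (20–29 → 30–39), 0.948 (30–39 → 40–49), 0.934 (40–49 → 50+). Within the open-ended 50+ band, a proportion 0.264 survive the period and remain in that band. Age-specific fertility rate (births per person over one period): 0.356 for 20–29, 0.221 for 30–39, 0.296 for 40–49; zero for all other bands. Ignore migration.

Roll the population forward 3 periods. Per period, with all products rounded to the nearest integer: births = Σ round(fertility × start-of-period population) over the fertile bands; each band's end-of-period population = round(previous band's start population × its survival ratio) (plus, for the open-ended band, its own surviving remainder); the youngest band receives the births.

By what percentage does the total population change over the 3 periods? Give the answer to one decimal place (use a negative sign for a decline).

Call the groups 1 to 6, youngest first.
Period 1:
Births: 1870 × 0.356 = 666, 460 × 0.221 = 102, 720 × 0.296 = 213 → total 981
Group 2: 1020 × 0.945 = 964
Group 3: 2260 × 0.952 = 2152
Group 4: 1870 × 0.957 = 1790
Group 5: 460 × 0.948 = 436
Group 6: 720 × 0.934 + 850 × 0.264 = 672 + 224 = 896
Population now: 0–9=981, 10–19=964, 20–29=2152, 30–39=1790, 40–49=436, 50+=896
Period 2:
Births: 2152 × 0.356 = 766, 1790 × 0.221 = 396, 436 × 0.296 = 129 → total 1291
Group 2: 981 × 0.945 = 927
Group 3: 964 × 0.952 = 918
Group 4: 2152 × 0.957 = 2059
Group 5: 1790 × 0.948 = 1697
Group 6: 436 × 0.934 + 896 × 0.264 = 407 + 237 = 644
Population now: 0–9=1291, 10–19=927, 20–29=918, 30–39=2059, 40–49=1697, 50+=644
Period 3:
Births: 918 × 0.356 = 327, 2059 × 0.221 = 455, 1697 × 0.296 = 502 → total 1284
Group 2: 1291 × 0.945 = 1220
Group 3: 927 × 0.952 = 883
Group 4: 918 × 0.957 = 879
Group 5: 2059 × 0.948 = 1952
Group 6: 1697 × 0.934 + 644 × 0.264 = 1585 + 170 = 1755
Population now: 0–9=1284, 10–19=1220, 20–29=883, 30–39=879, 40–49=1952, 50+=1755
Total: 7180 → 7973; change = 793; percentage change = 11.0%

11.0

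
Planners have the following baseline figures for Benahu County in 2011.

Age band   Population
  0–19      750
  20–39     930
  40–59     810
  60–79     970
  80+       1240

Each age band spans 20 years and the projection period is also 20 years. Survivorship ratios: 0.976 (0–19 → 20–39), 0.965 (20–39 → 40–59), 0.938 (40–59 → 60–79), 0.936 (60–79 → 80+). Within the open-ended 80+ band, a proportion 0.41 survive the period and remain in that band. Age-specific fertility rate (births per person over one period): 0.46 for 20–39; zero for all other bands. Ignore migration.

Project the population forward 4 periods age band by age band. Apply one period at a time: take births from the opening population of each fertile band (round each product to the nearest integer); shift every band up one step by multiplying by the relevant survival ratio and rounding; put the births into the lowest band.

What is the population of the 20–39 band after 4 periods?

(Groups numbered youngest = 1 to oldest = 5.)
Period 1.
Births: 930 * 0.46 = 428
Group 2: 750 * 0.976 = 732
Group 3: 930 * 0.965 = 897
Group 4: 810 * 0.938 = 760
Group 5: 970 * 0.936 + 1240 * 0.41 = 908 + 508 = 1416
Population now: 0–19=428, 20–39=732, 40–59=897, 60–79=760, 80+=1416
Period 2.
Births: 732 * 0.46 = 337
Group 2: 428 * 0.976 = 418
Group 3: 732 * 0.965 = 706
Group 4: 897 * 0.938 = 841
Group 5: 760 * 0.936 + 1416 * 0.41 = 711 + 581 = 1292
Population now: 0–19=337, 20–39=418, 40–59=706, 60–79=841, 80+=1292
Period 3.
Births: 418 * 0.46 = 192
Group 2: 337 * 0.976 = 329
Group 3: 418 * 0.965 = 403
Group 4: 706 * 0.938 = 662
Group 5: 841 * 0.936 + 1292 * 0.41 = 787 + 530 = 1317
Population now: 0–19=192, 20–39=329, 40–59=403, 60–79=662, 80+=1317
Period 4.
Births: 329 * 0.46 = 151
Group 2: 192 * 0.976 = 187
Group 3: 329 * 0.965 = 317
Group 4: 403 * 0.938 = 378
Group 5: 662 * 0.936 + 1317 * 0.41 = 620 + 540 = 1160
Population now: 0–19=151, 20–39=187, 40–59=317, 60–79=378, 80+=1160

187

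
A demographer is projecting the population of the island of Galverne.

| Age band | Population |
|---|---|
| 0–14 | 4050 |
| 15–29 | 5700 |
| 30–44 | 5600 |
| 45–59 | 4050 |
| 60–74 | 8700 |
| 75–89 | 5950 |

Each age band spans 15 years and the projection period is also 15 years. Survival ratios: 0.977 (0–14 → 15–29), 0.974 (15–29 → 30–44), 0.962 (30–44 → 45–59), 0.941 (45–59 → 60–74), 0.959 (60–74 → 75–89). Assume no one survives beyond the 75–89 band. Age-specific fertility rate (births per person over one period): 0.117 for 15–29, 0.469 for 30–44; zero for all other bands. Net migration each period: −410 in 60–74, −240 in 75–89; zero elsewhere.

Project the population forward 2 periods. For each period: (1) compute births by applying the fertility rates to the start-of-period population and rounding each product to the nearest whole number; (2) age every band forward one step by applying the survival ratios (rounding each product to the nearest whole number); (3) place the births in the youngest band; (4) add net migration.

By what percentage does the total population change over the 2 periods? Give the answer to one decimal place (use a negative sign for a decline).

After projecting period 1:
Births: 5700 × 0.117 = 667 ; 5600 × 0.469 = 2626 → total 3293
15–29: 4050 × 0.977 = 3957
30–44: 5700 × 0.974 = 5552
45–59: 5600 × 0.962 = 5387
60–74: 4050 × 0.941 = 3811
75–89: 8700 × 0.959 = 8343
Net migration: 60–74 − 410 → 3401; 75–89 − 240 → 8103
→ [3293, 3957, 5552, 5387, 3401, 8103]
After projecting period 2:
Births: 3957 × 0.117 = 463 ; 5552 × 0.469 = 2604 → total 3067
15–29: 3293 × 0.977 = 3217
30–44: 3957 × 0.974 = 3854
45–59: 5552 × 0.962 = 5341
60–74: 5387 × 0.941 = 5069
75–89: 3401 × 0.959 = 3262
Net migration: 60–74 − 410 → 4659; 75–89 − 240 → 3022
→ [3067, 3217, 3854, 5341, 4659, 3022]
Total: 34050 → 23160; change = -10890; percentage change = -32.0%

-32.0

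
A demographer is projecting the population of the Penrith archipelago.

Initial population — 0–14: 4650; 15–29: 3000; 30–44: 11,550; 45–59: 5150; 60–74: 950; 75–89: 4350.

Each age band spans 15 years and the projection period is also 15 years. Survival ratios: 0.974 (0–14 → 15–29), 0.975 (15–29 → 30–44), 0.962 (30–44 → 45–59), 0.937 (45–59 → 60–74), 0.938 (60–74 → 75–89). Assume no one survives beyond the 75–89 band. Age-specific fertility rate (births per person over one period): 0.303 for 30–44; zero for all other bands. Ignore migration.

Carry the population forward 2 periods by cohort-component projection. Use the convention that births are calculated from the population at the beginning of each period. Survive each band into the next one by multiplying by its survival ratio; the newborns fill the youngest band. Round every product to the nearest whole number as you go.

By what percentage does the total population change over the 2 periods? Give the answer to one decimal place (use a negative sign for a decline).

-10.7

Numbering the groups 1..6 from youngest to oldest:
After projecting period 1:
Births: 11550 × 0.303 = 3500
Group 2: 4650 × 0.974 = 4529
Group 3: 3000 × 0.975 = 2925
Group 4: 11550 × 0.962 = 11111
Group 5: 5150 × 0.937 = 4826
Group 6: 950 × 0.938 = 891
→ [3500, 4529, 2925, 11111, 4826, 891]
After projecting period 2:
Births: 2925 × 0.303 = 886
Group 2: 3500 × 0.974 = 3409
Group 3: 4529 × 0.975 = 4416
Group 4: 2925 × 0.962 = 2814
Group 5: 11111 × 0.937 = 10411
Group 6: 4826 × 0.938 = 4527
→ [886, 3409, 4416, 2814, 10411, 4527]
Total: 29650 → 26463; change = -3187; percentage change = -10.7%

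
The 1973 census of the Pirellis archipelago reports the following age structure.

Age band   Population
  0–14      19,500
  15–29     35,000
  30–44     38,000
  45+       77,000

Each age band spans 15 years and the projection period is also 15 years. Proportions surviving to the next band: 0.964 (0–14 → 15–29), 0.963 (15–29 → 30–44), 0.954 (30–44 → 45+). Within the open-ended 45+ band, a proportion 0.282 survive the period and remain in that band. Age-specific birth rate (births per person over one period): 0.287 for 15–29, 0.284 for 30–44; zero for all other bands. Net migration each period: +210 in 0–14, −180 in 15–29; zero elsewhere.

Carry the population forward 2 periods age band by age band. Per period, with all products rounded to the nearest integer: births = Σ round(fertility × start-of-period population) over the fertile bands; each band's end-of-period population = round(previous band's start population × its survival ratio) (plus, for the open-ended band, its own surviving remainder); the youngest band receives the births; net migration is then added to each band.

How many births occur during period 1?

20837

After projecting period 1:
Births: 35000 * 0.287 = 10045  |  38000 * 0.284 = 10792 — total 20837
15–29: 19500 * 0.964 = 18798
30–44: 35000 * 0.963 = 33705
45+: 38000 * 0.954 + 77000 * 0.282 = 36252 + 21714 = 57966
Net migration: 0–14 + 210 → 21047; 15–29 − 180 → 18618
→ [21047, 18618, 33705, 57966]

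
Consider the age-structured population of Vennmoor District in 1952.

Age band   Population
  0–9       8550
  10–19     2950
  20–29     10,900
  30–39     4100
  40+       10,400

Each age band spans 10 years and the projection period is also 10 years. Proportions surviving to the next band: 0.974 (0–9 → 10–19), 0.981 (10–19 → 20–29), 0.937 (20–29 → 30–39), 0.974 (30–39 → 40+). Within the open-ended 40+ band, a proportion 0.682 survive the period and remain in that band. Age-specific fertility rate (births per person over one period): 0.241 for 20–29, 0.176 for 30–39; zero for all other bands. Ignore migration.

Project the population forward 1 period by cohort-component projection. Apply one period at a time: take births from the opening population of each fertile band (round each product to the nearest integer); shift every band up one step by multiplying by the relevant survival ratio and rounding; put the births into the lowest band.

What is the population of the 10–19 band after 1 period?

Let band 1 be 0–9 through band 5 = 40+.
Period 1:
Births: 10900 * 0.241 = 2627 ; 4100 * 0.176 = 722 ⇒ total 3349
Band 2: 8550 * 0.974 = 8328
Band 3: 2950 * 0.981 = 2894
Band 4: 10900 * 0.937 = 10213
Band 5: 4100 * 0.974 + 10400 * 0.682 = 3993 + 7093 = 11086
Population now: 0–9=3349, 10–19=8328, 20–29=2894, 30–39=10213, 40+=11086

8328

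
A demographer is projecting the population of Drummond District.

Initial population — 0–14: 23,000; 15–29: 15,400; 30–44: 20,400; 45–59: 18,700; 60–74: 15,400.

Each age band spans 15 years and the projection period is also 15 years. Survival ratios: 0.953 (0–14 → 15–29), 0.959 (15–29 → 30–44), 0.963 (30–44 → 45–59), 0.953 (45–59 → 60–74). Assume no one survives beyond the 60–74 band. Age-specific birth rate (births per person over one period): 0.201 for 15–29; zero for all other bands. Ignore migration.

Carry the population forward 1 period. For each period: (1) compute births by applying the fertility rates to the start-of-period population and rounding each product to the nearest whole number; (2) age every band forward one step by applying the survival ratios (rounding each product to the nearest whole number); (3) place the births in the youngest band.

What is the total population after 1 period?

77249

Period 1:
Births: 15400 × 0.201 = 3095
15–29: 23000 × 0.953 = 21919
30–44: 15400 × 0.959 = 14769
45–59: 20400 × 0.963 = 19645
60–74: 18700 × 0.953 = 17821
Population now: 0–14=3095, 15–29=21919, 30–44=14769, 45–59=19645, 60–74=17821
Total after period 1: 3095 + 21919 + 14769 + 19645 + 17821 = 77249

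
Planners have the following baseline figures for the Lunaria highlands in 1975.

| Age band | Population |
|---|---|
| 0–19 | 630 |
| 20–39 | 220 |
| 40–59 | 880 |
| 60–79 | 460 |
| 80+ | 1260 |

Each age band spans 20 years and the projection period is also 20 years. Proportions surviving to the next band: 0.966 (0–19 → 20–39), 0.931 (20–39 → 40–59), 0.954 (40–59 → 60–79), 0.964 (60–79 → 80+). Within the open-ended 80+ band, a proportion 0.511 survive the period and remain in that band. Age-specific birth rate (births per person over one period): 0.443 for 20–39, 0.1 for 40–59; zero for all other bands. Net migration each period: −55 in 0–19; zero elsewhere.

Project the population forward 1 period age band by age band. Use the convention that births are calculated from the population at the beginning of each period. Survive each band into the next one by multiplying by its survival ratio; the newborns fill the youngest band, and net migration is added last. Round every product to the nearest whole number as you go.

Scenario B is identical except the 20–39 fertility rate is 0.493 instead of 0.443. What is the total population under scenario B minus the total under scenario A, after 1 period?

11

(Groups numbered youngest = 1 to oldest = 5.)
After projecting period 1:
Births: 220 × 0.443 = 97 ; 880 × 0.1 = 88 → 185
Group 2: 630 × 0.966 = 609
Group 3: 220 × 0.931 = 205
Group 4: 880 × 0.954 = 840
Group 5: 460 × 0.964 + 1260 × 0.511 = 443 + 644 = 1087
Net migration: Group 1 − 55 → 130
End of period: [130, 609, 205, 840, 1087]
Scenario A total after 1 period: 2871
Scenario B projection —
After projecting period 1:
Births: 220 × 0.493 = 108 ; 880 × 0.1 = 88 → 196
Group 2: 630 × 0.966 = 609
Group 3: 220 × 0.931 = 205
Group 4: 880 × 0.954 = 840
Group 5: 460 × 0.964 + 1260 × 0.511 = 443 + 644 = 1087
Net migration: Group 1 − 55 → 141
End of period: [141, 609, 205, 840, 1087]
Scenario B total after 1 period: 2882
Difference B − A = 2882 − 2871 = 11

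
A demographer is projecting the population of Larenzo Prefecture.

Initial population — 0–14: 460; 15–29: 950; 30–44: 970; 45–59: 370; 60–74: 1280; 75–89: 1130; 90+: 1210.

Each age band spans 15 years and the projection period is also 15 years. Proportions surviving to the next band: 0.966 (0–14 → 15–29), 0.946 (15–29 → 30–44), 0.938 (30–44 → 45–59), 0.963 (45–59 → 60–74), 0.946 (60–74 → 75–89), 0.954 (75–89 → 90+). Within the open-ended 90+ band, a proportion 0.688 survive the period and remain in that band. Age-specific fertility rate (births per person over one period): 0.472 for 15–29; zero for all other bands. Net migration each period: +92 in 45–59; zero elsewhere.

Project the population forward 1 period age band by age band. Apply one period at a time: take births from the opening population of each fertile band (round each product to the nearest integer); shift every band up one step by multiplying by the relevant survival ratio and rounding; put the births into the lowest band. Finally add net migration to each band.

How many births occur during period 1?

448

Call the bands 1 to 7, youngest first.
After projecting period 1:
Births: 950 × 0.472 = 448
Band 2: 460 × 0.966 = 444
Band 3: 950 × 0.946 = 899
Band 4: 970 × 0.938 = 910
Band 5: 370 × 0.963 = 356
Band 6: 1280 × 0.946 = 1211
Band 7: 1130 × 0.954 + 1210 × 0.688 = 1078 + 832 = 1910
Net migration: Band 4 + 92 → 1002
Population now: 0–14=448, 15–29=444, 30–44=899, 45–59=1002, 60–74=356, 75–89=1211, 90+=1910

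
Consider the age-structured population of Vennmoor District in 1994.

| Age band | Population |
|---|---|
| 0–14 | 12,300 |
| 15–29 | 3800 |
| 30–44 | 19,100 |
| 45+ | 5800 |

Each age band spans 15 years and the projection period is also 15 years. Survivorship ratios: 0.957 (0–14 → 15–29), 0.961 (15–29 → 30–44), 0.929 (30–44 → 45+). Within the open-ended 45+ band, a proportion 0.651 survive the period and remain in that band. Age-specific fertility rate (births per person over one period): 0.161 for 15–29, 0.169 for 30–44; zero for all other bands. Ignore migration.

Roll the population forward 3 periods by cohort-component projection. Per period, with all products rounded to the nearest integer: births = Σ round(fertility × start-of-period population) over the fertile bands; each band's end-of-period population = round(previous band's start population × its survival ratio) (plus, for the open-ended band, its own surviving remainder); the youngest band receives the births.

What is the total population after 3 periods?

Period 1:
Births: 3800 × 0.161 = 612 ; 19100 × 0.169 = 3228 → total 3840
15–29: 12300 × 0.957 = 11771
30–44: 3800 × 0.961 = 3652
45+: 19100 × 0.929 + 5800 × 0.651 = 17744 + 3776 = 21520
Population now: 0–14=3840, 15–29=11771, 30–44=3652, 45+=21520
Period 2:
Births: 11771 × 0.161 = 1895 ; 3652 × 0.169 = 617 → total 2512
15–29: 3840 × 0.957 = 3675
30–44: 11771 × 0.961 = 11312
45+: 3652 × 0.929 + 21520 × 0.651 = 3393 + 14010 = 17403
Population now: 0–14=2512, 15–29=3675, 30–44=11312, 45+=17403
Period 3:
Births: 3675 × 0.161 = 592 ; 11312 × 0.169 = 1912 → total 2504
15–29: 2512 × 0.957 = 2404
30–44: 3675 × 0.961 = 3532
45+: 11312 × 0.929 + 17403 × 0.651 = 10509 + 11329 = 21838
Population now: 0–14=2504, 15–29=2404, 30–44=3532, 45+=21838
Total after period 3: 2504 + 2404 + 3532 + 21838 = 30278

30278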